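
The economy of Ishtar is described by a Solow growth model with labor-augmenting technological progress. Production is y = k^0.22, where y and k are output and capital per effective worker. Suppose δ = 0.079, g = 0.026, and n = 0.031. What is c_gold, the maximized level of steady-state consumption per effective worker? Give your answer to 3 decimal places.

The effective depreciation rate is n + g + δ = 0.031 + 0.026 + 0.079 = 0.136.
At the golden rule the marginal product of capital equals n+g+δ: 0.22·k^(0.22−1) = 0.136. Solving, k_gold = (0.22/0.136)^(1/0.78) ≈ 1.8527.
y_gold = 1.8527^0.22 ≈ 1.1453.
c_gold = y_gold − (n+g+δ)·k_gold = 1.1453 − 0.136·1.8527 ≈ 0.8933.

c_gold ≈ 0.893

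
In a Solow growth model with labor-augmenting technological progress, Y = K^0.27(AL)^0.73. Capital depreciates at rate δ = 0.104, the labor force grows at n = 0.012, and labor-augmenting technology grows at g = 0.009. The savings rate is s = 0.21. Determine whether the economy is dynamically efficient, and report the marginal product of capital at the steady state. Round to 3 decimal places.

Capital per effective worker breaks even when investment replaces (n + g + δ)·k; here n + g + δ = 0.125.
Steady-state k*: s·k^0.27 = 0.125·k gives k* = (0.21/0.125)^(1/0.73) ≈ 2.0354.
MPK = 0.27·2.0354^(-0.73) ≈ 0.1607.
MPK > n+g+δ = 0.125, so the economy is dynamically efficient (under-saving).

dynamically efficient; MPK ≈ 0.161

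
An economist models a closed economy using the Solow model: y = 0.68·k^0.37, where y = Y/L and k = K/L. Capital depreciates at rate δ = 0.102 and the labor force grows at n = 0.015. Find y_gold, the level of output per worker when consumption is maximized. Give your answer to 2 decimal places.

Capital per worker breaks even when investment replaces (n + δ)·k; here n + δ = 0.117.
Setting f'(k) = n+δ gives 0.37·0.68·k^(0.37−1) = 0.117, hence k_gold = (0.37·0.68/0.117)^(1/0.63) ≈ 3.3715.
Output: y_gold = 0.68·k_gold^0.37 = 0.68·3.3715^0.37 ≈ 1.0661.

y_gold ≈ 1.07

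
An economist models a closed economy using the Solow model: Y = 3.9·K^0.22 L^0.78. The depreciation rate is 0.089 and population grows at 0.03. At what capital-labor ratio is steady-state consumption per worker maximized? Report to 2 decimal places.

n + δ = 0.03 + 0.089 = 0.119.
Setting f'(k) = n+δ gives 0.22·3.9·k^(0.22−1) = 0.119, hence k_gold = (0.22·3.9/0.119)^(1/0.78) ≈ 12.5870.

k_gold ≈ 12.59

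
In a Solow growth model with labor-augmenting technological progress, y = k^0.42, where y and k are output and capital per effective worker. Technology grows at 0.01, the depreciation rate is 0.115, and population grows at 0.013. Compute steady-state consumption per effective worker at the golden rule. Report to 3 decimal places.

c_gold ≈ 1.299

Capital per effective worker breaks even when investment replaces (n + g + δ)·k; here n + g + δ = 0.138.
At the golden rule the marginal product of capital equals n+g+δ: 0.42·k^(0.42−1) = 0.138. Solving, k_gold = (0.42/0.138)^(1/0.58) ≈ 6.8139.
y_gold = 6.8139^0.42 ≈ 2.2389.
c_gold = y_gold − (n+g+δ)·k_gold = 2.2389 − 0.138·6.8139 ≈ 1.2985.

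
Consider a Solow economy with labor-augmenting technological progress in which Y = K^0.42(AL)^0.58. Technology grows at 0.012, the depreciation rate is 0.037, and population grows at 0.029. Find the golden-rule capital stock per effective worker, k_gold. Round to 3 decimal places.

k_gold ≈ 18.223

n + g + δ = 0.029 + 0.012 + 0.037 = 0.078.
Setting f'(k) = n+g+δ gives 0.42·k^(0.42−1) = 0.078, hence k_gold = (0.42/0.078)^(1/0.58) ≈ 18.2226.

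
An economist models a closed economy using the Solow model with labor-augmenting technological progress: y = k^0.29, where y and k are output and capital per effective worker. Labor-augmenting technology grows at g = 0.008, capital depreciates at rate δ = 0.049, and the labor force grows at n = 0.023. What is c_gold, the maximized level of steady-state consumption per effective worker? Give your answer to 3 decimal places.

c_gold ≈ 1.201

Capital per effective worker breaks even when investment replaces (n + g + δ)·k; here n + g + δ = 0.08.
Setting f'(k) = n+g+δ gives 0.29·k^(0.29−1) = 0.08, hence k_gold = (0.29/0.08)^(1/0.71) ≈ 6.1342.
y_gold = 6.1342^0.29 ≈ 1.6922.
c_gold = y_gold − (n+g+δ)·k_gold = 1.6922 − 0.08·6.1342 ≈ 1.2015.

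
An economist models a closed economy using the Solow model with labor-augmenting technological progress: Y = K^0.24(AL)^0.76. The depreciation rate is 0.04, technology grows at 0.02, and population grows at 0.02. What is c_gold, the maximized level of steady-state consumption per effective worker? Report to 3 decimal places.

c_gold ≈ 1.075

The effective depreciation rate is n + g + δ = 0.02 + 0.02 + 0.04 = 0.08.
Golden rule sets MPK = n+g+δ: 0.24·k^(0.24−1) = 0.08, so k_gold = (0.24/0.08)^(1/0.76) ≈ 4.2442.
y_gold = 4.2442^0.24 ≈ 1.4147.
c_gold = y_gold − (n+g+δ)·k_gold = 1.4147 − 0.08·4.2442 ≈ 1.0752.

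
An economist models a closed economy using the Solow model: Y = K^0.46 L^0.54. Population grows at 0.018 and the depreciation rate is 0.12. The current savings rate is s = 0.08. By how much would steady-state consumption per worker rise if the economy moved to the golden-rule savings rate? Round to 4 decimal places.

n + δ = 0.018 + 0.12 = 0.138.
Current steady state (s = 0.08): k* = (0.08/0.138)^(1/0.54) ≈ 0.3643, y* = 0.3643^0.46 ≈ 0.6285, c* = (1−0.08)·0.6285 ≈ 0.5782.
Setting f'(k) = n+δ gives 0.46·k^(0.46−1) = 0.138, hence k_gold = (0.46/0.138)^(1/0.54) ≈ 9.2960.
y_gold = 9.2960^0.46 ≈ 2.7888, c_gold = y_gold − 0.138·k_gold ≈ 1.5059.
Gain: Δc = 1.5059 − 0.5782 ≈ 0.9277.

Δc ≈ 0.9277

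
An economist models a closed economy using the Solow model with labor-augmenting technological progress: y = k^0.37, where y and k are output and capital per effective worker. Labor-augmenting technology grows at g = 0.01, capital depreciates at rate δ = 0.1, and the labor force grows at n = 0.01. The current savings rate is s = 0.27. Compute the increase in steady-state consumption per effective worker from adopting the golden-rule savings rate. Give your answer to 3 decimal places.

The effective depreciation rate is n + g + δ = 0.01 + 0.01 + 0.1 = 0.12.
Current steady state (s = 0.27): k* = (0.27/0.12)^(1/0.63) ≈ 3.6226, y* = 3.6226^0.37 ≈ 1.6100, c* = (1−0.27)·1.6100 ≈ 1.1753.
At the golden rule the marginal product of capital equals n+g+δ: 0.37·k^(0.37−1) = 0.12. Solving, k_gold = (0.37/0.12)^(1/0.63) ≈ 5.9734.
y_gold = 5.9734^0.37 ≈ 1.9373, c_gold = y_gold − 0.12·k_gold ≈ 1.2205.
Gain: Δc = 1.2205 − 1.1753 ≈ 0.0452.

Δc ≈ 0.045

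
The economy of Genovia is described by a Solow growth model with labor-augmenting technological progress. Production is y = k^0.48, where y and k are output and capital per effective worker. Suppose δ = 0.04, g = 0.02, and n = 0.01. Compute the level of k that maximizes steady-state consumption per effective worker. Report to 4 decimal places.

n + g + δ = 0.01 + 0.02 + 0.04 = 0.07.
Golden rule sets MPK = n+g+δ: 0.48·k^(0.48−1) = 0.07, so k_gold = (0.48/0.07)^(1/0.52) ≈ 40.5478.

k_gold ≈ 40.5478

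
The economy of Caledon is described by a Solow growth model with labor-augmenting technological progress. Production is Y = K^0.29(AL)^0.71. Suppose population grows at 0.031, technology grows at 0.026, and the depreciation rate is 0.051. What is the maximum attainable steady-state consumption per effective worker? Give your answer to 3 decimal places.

c_gold ≈ 1.063

The effective depreciation rate is n + g + δ = 0.031 + 0.026 + 0.051 = 0.108.
Maximizing c = f(k) − (n+g+δ)·k gives f'(k) = n+g+δ, i.e. 0.29·k^(0.29−1) = 0.108, so k_gold = (0.29/0.108)^(1/0.71) ≈ 4.0197.
y_gold = 4.0197^0.29 ≈ 1.4970.
c_gold = y_gold − (n+g+δ)·k_gold = 1.4970 − 0.108·4.0197 ≈ 1.0629.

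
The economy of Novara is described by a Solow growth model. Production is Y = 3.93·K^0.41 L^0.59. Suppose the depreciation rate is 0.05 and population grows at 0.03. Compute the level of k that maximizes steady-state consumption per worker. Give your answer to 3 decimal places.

k_gold ≈ 162.299

The effective depreciation rate is n + δ = 0.03 + 0.05 = 0.08.
Maximizing c = f(k) − (n+δ)·k gives f'(k) = n+δ, i.e. 0.41·3.93·k^(0.41−1) = 0.08, so k_gold = (0.41·3.93/0.08)^(1/0.59) ≈ 162.2990.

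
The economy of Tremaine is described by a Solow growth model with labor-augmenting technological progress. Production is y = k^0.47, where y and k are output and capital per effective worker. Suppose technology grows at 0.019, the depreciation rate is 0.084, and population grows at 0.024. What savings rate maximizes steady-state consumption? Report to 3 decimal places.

s_gold = 0.470

Break-even investment rate: n + g + δ = 0.024 + 0.019 + 0.084 = 0.127.
At the golden rule MPK = n+g+δ, and in any Cobb-Douglas steady state s = (n+g+δ)·k/y = MPK·k/y = capital's share 0.47.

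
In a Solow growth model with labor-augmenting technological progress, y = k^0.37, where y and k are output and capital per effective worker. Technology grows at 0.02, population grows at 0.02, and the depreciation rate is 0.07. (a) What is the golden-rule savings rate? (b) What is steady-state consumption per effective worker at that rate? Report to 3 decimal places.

(a) s_gold = 0.370; (b) c_gold ≈ 1.285

The effective depreciation rate is n + g + δ = 0.02 + 0.02 + 0.07 = 0.11.
For Cobb-Douglas, s_gold equals capital's share: s_gold = 0.37.
Golden rule sets MPK = n+g+δ: 0.37·k^(0.37−1) = 0.11, so k_gold = (0.37/0.11)^(1/0.63) ≈ 6.8581.
y_gold = 6.8581^0.37 ≈ 2.0389; c_gold = (1−0.37)·y_gold ≈ 1.2845.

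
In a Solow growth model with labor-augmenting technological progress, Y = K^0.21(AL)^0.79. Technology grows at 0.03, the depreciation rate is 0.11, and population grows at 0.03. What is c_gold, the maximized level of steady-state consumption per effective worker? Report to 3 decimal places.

Break-even investment rate: n + g + δ = 0.03 + 0.03 + 0.11 = 0.17.
Maximizing c = f(k) − (n+g+δ)·k gives f'(k) = n+g+δ, i.e. 0.21·k^(0.21−1) = 0.17, so k_gold = (0.21/0.17)^(1/0.79) ≈ 1.3067.
y_gold = 1.3067^0.21 ≈ 1.0578.
c_gold = y_gold − (n+g+δ)·k_gold = 1.0578 − 0.17·1.3067 ≈ 0.8356.

c_gold ≈ 0.836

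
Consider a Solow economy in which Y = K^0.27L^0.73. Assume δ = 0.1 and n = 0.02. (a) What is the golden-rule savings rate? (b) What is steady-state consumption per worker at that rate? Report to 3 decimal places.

(a) s_gold = 0.270; (b) c_gold ≈ 0.985

The effective depreciation rate is n + δ = 0.02 + 0.1 = 0.12.
For Cobb-Douglas, s_gold equals capital's share: s_gold = 0.27.
At the golden rule the marginal product of capital equals n+δ: 0.27·k^(0.27−1) = 0.12. Solving, k_gold = (0.27/0.12)^(1/0.73) ≈ 3.0370.
y_gold = 3.0370^0.27 ≈ 1.3498; c_gold = (1−0.27)·y_gold ≈ 0.9853.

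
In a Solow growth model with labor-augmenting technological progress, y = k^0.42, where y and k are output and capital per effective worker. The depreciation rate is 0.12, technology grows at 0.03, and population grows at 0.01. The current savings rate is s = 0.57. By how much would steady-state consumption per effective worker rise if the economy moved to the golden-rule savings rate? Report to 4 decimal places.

The effective depreciation rate is n + g + δ = 0.01 + 0.03 + 0.12 = 0.16.
Current steady state (s = 0.57): k* = (0.57/0.16)^(1/0.58) ≈ 8.9393, y* = 8.9393^0.42 ≈ 2.5093, c* = (1−0.57)·2.5093 ≈ 1.0790.
Maximizing c = f(k) − (n+g+δ)·k gives f'(k) = n+g+δ, i.e. 0.42·k^(0.42−1) = 0.16, so k_gold = (0.42/0.16)^(1/0.58) ≈ 5.2800.
y_gold = 5.2800^0.42 ≈ 2.0114, c_gold = y_gold − 0.16·k_gold ≈ 1.1666.
Gain: Δc = 1.1666 − 1.0790 ≈ 0.0877.

Δc ≈ 0.0877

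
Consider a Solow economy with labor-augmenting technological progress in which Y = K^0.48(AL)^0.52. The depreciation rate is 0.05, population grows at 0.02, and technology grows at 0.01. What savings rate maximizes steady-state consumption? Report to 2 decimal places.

s_gold = 0.48

n + g + δ = 0.02 + 0.01 + 0.05 = 0.08.
At the golden rule MPK = n+g+δ, and in any Cobb-Douglas steady state s = (n+g+δ)·k/y = MPK·k/y = capital's share 0.48.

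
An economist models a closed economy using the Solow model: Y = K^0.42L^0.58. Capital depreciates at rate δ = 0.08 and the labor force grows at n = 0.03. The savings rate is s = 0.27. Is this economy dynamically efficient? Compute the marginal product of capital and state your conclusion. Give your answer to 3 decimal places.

n + δ = 0.03 + 0.08 = 0.11.
Steady-state k*: s·k^0.42 = 0.11·k gives k* = (0.27/0.11)^(1/0.58) ≈ 4.7029.
MPK = 0.42·4.7029^(-0.58) ≈ 0.1711.
MPK > n+δ = 0.11, so the economy is dynamically efficient (under-saving).

dynamically efficient; MPK ≈ 0.171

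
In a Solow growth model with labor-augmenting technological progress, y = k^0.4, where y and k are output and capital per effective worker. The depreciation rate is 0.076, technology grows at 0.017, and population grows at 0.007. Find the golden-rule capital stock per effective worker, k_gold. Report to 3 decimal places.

k_gold ≈ 10.079

The effective depreciation rate is n + g + δ = 0.007 + 0.017 + 0.076 = 0.1.
Setting f'(k) = n+g+δ gives 0.4·k^(0.4−1) = 0.1, hence k_gold = (0.4/0.1)^(1/0.6) ≈ 10.0794.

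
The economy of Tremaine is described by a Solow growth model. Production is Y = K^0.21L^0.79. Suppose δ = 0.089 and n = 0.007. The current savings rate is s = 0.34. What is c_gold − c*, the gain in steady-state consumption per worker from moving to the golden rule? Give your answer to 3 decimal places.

Δc ≈ 0.049

Break-even investment rate: n + δ = 0.007 + 0.089 = 0.096.
Current steady state (s = 0.34): k* = (0.34/0.096)^(1/0.79) ≈ 4.9568, y* = 4.9568^0.21 ≈ 1.3996, c* = (1−0.34)·1.3996 ≈ 0.9237.
At the golden rule the marginal product of capital equals n+δ: 0.21·k^(0.21−1) = 0.096. Solving, k_gold = (0.21/0.096)^(1/0.79) ≈ 2.6935.
y_gold = 2.6935^0.21 ≈ 1.2313, c_gold = y_gold − 0.096·k_gold ≈ 0.9727.
Gain: Δc = 0.9727 − 0.9237 ≈ 0.0490.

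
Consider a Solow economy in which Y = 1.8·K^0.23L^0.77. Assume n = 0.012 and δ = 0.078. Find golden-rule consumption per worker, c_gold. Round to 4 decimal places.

c_gold ≈ 2.1864

n + δ = 0.012 + 0.078 = 0.09.
Setting f'(k) = n+δ gives 0.23·1.8·k^(0.23−1) = 0.09, hence k_gold = (0.23·1.8/0.09)^(1/0.77) ≈ 7.2565.
y_gold = 1.8·7.2565^0.23 ≈ 2.8395.
c_gold = y_gold − (n+δ)·k_gold = 2.8395 − 0.09·7.2565 ≈ 2.1864.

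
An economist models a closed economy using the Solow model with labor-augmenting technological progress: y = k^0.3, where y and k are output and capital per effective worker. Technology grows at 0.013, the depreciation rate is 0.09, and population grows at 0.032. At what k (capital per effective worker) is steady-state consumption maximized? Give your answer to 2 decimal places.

Capital per effective worker breaks even when investment replaces (n + g + δ)·k; here n + g + δ = 0.135.
Setting f'(k) = n+g+δ gives 0.3·k^(0.3−1) = 0.135, hence k_gold = (0.3/0.135)^(1/0.7) ≈ 3.1290.

k_gold ≈ 3.13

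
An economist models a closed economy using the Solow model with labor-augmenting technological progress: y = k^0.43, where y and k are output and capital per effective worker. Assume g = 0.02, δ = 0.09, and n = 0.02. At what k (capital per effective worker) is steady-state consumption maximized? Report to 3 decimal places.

n + g + δ = 0.02 + 0.02 + 0.09 = 0.13.
Golden rule sets MPK = n+g+δ: 0.43·k^(0.43−1) = 0.13, so k_gold = (0.43/0.13)^(1/0.57) ≈ 8.1554.

k_gold ≈ 8.155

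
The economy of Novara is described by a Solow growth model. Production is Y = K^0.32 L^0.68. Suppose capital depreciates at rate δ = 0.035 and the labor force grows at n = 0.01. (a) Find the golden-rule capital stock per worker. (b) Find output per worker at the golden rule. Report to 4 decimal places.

(a) k_gold ≈ 17.8998; (b) y_gold ≈ 2.5172

Capital per worker breaks even when investment replaces (n + δ)·k; here n + δ = 0.045.
Setting f'(k) = n+δ gives 0.32·k^(0.32−1) = 0.045, hence k_gold = (0.32/0.045)^(1/0.68) ≈ 17.8998.
y_gold = 17.8998^0.32 ≈ 2.5172.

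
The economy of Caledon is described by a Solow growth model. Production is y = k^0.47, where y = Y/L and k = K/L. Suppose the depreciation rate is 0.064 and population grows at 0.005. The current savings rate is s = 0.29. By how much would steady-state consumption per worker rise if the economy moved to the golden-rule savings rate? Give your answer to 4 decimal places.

Δc ≈ 0.3689

n + δ = 0.005 + 0.064 = 0.069.
Current steady state (s = 0.29): k* = (0.29/0.069)^(1/0.53) ≈ 15.0144, y* = 15.0144^0.47 ≈ 3.5724, c* = (1−0.29)·3.5724 ≈ 2.5364.
Setting f'(k) = n+δ gives 0.47·k^(0.47−1) = 0.069, hence k_gold = (0.47/0.069)^(1/0.53) ≈ 37.3394.
y_gold = 37.3394^0.47 ≈ 5.4817, c_gold = y_gold − 0.069·k_gold ≈ 2.9053.
Gain: Δc = 2.9053 − 2.5364 ≈ 0.3689.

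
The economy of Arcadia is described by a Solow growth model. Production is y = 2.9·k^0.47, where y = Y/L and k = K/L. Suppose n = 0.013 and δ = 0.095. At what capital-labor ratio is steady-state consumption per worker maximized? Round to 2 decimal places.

n + δ = 0.013 + 0.095 = 0.108.
At the golden rule the marginal product of capital equals n+δ: 0.47·2.9·k^(0.47−1) = 0.108. Solving, k_gold = (0.47·2.9/0.108)^(1/0.53) ≈ 119.5348.

k_gold ≈ 119.53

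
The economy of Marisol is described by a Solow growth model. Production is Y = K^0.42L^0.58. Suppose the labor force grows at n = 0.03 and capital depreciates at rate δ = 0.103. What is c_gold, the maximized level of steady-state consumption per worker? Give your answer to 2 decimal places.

c_gold ≈ 1.33

The effective depreciation rate is n + δ = 0.03 + 0.103 = 0.133.
Setting f'(k) = n+δ gives 0.42·k^(0.42−1) = 0.133, hence k_gold = (0.42/0.133)^(1/0.58) ≈ 7.2616.
y_gold = 7.2616^0.42 ≈ 2.2995.
c_gold = y_gold − (n+δ)·k_gold = 2.2995 − 0.133·7.2616 ≈ 1.3337.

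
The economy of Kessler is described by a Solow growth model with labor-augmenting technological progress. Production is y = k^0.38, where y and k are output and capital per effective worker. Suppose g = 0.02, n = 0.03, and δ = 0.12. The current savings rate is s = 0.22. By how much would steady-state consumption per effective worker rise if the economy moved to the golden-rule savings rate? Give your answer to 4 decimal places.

Δc ≈ 0.1015

Break-even investment rate: n + g + δ = 0.03 + 0.02 + 0.12 = 0.17.
Current steady state (s = 0.22): k* = (0.22/0.17)^(1/0.62) ≈ 1.5157, y* = 1.5157^0.38 ≈ 1.1712, c* = (1−0.22)·1.1712 ≈ 0.9135.
At the golden rule the marginal product of capital equals n+g+δ: 0.38·k^(0.38−1) = 0.17. Solving, k_gold = (0.38/0.17)^(1/0.62) ≈ 3.6597.
y_gold = 3.6597^0.38 ≈ 1.6372, c_gold = y_gold − 0.17·k_gold ≈ 1.0151.
Gain: Δc = 1.0151 − 0.9135 ≈ 0.1015.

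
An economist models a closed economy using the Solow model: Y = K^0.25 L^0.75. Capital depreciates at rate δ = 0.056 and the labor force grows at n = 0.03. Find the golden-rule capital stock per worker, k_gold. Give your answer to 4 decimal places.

Capital per worker breaks even when investment replaces (n + δ)·k; here n + δ = 0.086.
Setting f'(k) = n+δ gives 0.25·k^(0.25−1) = 0.086, hence k_gold = (0.25/0.086)^(1/0.75) ≈ 4.1488.

k_gold ≈ 4.1488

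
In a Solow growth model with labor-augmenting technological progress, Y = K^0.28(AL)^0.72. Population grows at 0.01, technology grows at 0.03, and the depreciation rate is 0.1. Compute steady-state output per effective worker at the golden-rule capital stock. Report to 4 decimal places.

y_gold ≈ 1.3094

n + g + δ = 0.01 + 0.03 + 0.1 = 0.14.
Setting f'(k) = n+g+δ gives 0.28·k^(0.28−1) = 0.14, hence k_gold = (0.28/0.14)^(1/0.72) ≈ 2.6188.
Output: y_gold = k_gold^0.28 = 2.6188^0.28 ≈ 1.3094.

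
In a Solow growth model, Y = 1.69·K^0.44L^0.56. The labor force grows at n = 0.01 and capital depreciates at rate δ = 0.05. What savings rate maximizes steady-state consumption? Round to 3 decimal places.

n + δ = 0.01 + 0.05 = 0.06.
At the golden rule MPK = n+δ, and in any Cobb-Douglas steady state s = (n+δ)·k/y = MPK·k/y = capital's share 0.44.

s_gold = 0.440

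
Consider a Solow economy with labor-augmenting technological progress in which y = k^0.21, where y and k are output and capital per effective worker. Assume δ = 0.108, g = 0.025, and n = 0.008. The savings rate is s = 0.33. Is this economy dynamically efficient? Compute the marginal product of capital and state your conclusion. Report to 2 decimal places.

Capital per effective worker breaks even when investment replaces (n + g + δ)·k; here n + g + δ = 0.141.
Steady-state k*: s·k^0.21 = 0.141·k gives k* = (0.33/0.141)^(1/0.79) ≈ 2.9340.
MPK = 0.21·2.9340^(-0.79) ≈ 0.0897.
MPK < n+g+δ = 0.141, so the economy is dynamically inefficient (over-saving).

dynamically inefficient; MPK ≈ 0.09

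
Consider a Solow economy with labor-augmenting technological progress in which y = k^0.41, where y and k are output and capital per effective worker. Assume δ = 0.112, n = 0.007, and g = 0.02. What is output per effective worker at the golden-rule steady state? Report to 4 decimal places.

y_gold ≈ 2.1206

Capital per effective worker breaks even when investment replaces (n + g + δ)·k; here n + g + δ = 0.139.
Maximizing c = f(k) − (n+g+δ)·k gives f'(k) = n+g+δ, i.e. 0.41·k^(0.41−1) = 0.139, so k_gold = (0.41/0.139)^(1/0.59) ≈ 6.2549.
Output: y_gold = k_gold^0.41 = 6.2549^0.41 ≈ 2.1206.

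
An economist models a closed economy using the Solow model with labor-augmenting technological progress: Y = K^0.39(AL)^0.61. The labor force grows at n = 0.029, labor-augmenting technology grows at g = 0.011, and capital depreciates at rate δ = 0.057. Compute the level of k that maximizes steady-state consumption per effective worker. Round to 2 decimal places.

k_gold ≈ 9.79

The effective depreciation rate is n + g + δ = 0.029 + 0.011 + 0.057 = 0.097.
Maximizing c = f(k) − (n+g+δ)·k gives f'(k) = n+g+δ, i.e. 0.39·k^(0.39−1) = 0.097, so k_gold = (0.39/0.097)^(1/0.61) ≈ 9.7869.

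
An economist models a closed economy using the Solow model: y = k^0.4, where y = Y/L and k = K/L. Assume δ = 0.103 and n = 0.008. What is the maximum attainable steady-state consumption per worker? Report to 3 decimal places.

c_gold ≈ 1.410

Capital per worker breaks even when investment replaces (n + δ)·k; here n + δ = 0.111.
Setting f'(k) = n+δ gives 0.4·k^(0.4−1) = 0.111, hence k_gold = (0.4/0.111)^(1/0.6) ≈ 8.4702.
y_gold = 8.4702^0.4 ≈ 2.3505.
c_gold = y_gold − (n+δ)·k_gold = 2.3505 − 0.111·8.4702 ≈ 1.4103.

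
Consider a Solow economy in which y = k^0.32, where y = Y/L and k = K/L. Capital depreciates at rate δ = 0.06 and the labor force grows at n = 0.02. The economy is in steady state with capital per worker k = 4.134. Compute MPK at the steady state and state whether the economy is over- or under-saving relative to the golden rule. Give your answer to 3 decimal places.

The effective depreciation rate is n + δ = 0.02 + 0.06 = 0.08.
MPK = 0.32·k^(0.32−1) = 0.32·4.134^(-0.68) ≈ 0.1219.
MPK > 0.08, so the economy is dynamically efficient (under-saving).

under-saving; MPK ≈ 0.122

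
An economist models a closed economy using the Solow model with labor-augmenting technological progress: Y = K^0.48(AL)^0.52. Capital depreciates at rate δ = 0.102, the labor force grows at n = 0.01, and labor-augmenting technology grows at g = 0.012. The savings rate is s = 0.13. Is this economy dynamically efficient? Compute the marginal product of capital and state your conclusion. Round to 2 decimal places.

Capital per effective worker breaks even when investment replaces (n + g + δ)·k; here n + g + δ = 0.124.
Steady-state k*: s·k^0.48 = 0.124·k gives k* = (0.13/0.124)^(1/0.52) ≈ 1.0951.
MPK = 0.48·1.0951^(-0.52) ≈ 0.4578.
MPK > n+g+δ = 0.124, so the economy is dynamically efficient (under-saving).

dynamically efficient; MPK ≈ 0.46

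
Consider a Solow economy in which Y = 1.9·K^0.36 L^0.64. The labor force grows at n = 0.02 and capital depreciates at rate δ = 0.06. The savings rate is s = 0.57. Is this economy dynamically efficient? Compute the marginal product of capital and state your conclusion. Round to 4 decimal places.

The effective depreciation rate is n + δ = 0.02 + 0.06 = 0.08.
Steady-state k*: s·A·k^0.36 = 0.08·k gives k* = (0.57·1.9/0.08)^(1/0.64) ≈ 58.6177.
MPK = 0.36·1.9·58.6177^(-0.64) ≈ 0.0505.
MPK < n+δ = 0.08, so the economy is dynamically inefficient (over-saving).

dynamically inefficient; MPK ≈ 0.0505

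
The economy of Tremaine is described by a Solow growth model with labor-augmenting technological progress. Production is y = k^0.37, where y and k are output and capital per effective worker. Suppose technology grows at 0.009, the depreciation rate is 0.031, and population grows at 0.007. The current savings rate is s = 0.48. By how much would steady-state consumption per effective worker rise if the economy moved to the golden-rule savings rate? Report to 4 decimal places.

Capital per effective worker breaks even when investment replaces (n + g + δ)·k; here n + g + δ = 0.047.
Current steady state (s = 0.48): k* = (0.48/0.047)^(1/0.63) ≈ 39.9774, y* = 39.9774^0.37 ≈ 3.9145, c* = (1−0.48)·3.9145 ≈ 2.0355.
At the golden rule the marginal product of capital equals n+g+δ: 0.37·k^(0.37−1) = 0.047. Solving, k_gold = (0.37/0.047)^(1/0.63) ≈ 26.4477.
y_gold = 26.4477^0.37 ≈ 3.3596, c_gold = y_gold − 0.047·k_gold ≈ 2.1165.
Gain: Δc = 2.1165 − 2.0355 ≈ 0.0810.

Δc ≈ 0.0810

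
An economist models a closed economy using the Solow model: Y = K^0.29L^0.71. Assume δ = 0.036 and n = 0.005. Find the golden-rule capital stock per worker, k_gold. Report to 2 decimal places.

k_gold ≈ 15.73

n + δ = 0.005 + 0.036 = 0.041.
At the golden rule the marginal product of capital equals n+δ: 0.29·k^(0.29−1) = 0.041. Solving, k_gold = (0.29/0.041)^(1/0.71) ≈ 15.7268.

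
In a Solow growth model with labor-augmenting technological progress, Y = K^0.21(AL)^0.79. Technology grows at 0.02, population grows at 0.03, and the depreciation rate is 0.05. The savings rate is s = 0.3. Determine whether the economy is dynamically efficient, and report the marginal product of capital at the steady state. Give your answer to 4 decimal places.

n + g + δ = 0.03 + 0.02 + 0.05 = 0.1.
Steady-state k*: s·k^0.21 = 0.1·k gives k* = (0.3/0.1)^(1/0.79) ≈ 4.0175.
MPK = 0.21·4.0175^(-0.79) ≈ 0.0700.
MPK < n+g+δ = 0.1, so the economy is dynamically inefficient (over-saving).

dynamically inefficient; MPK ≈ 0.0700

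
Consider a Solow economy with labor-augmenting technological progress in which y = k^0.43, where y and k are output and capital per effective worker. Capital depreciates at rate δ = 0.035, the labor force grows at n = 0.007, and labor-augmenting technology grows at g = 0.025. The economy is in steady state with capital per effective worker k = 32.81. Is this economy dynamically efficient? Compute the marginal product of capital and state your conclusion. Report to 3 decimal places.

dynamically inefficient; MPK ≈ 0.059

n + g + δ = 0.007 + 0.025 + 0.035 = 0.067.
MPK = 0.43·k^(0.43−1) = 0.43·32.81^(-0.57) ≈ 0.0588.
MPK < 0.067, so the economy is dynamically inefficient (over-saving).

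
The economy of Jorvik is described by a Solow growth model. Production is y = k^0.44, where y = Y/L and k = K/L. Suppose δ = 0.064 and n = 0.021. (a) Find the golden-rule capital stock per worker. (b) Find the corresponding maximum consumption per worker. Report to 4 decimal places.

(a) k_gold ≈ 18.8391; (b) c_gold ≈ 2.0380

The effective depreciation rate is n + δ = 0.021 + 0.064 = 0.085.
Golden rule sets MPK = n+δ: 0.44·k^(0.44−1) = 0.085, so k_gold = (0.44/0.085)^(1/0.56) ≈ 18.8391.
y_gold = 18.8391^0.44 ≈ 3.6394; c_gold = y_gold − 0.085·k_gold ≈ 2.0380.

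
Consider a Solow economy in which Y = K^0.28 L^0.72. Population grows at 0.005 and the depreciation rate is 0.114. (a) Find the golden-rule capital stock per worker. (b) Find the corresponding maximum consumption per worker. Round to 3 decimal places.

Capital per worker breaks even when investment replaces (n + δ)·k; here n + δ = 0.119.
Setting f'(k) = n+δ gives 0.28·k^(0.28−1) = 0.119, hence k_gold = (0.28/0.119)^(1/0.72) ≈ 3.2819.
y_gold = 3.2819^0.28 ≈ 1.3948; c_gold = y_gold − 0.119·k_gold ≈ 1.0043.

(a) k_gold ≈ 3.282; (b) c_gold ≈ 1.004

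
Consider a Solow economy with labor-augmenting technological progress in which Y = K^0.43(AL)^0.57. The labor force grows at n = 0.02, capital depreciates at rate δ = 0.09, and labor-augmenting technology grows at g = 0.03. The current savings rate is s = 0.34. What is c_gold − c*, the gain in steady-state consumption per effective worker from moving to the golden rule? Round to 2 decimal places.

The effective depreciation rate is n + g + δ = 0.02 + 0.03 + 0.09 = 0.14.
Current steady state (s = 0.34): k* = (0.34/0.14)^(1/0.57) ≈ 4.7430, y* = 4.7430^0.43 ≈ 1.9530, c* = (1−0.34)·1.9530 ≈ 1.2890.
Maximizing c = f(k) − (n+g+δ)·k gives f'(k) = n+g+δ, i.e. 0.43·k^(0.43−1) = 0.14, so k_gold = (0.43/0.14)^(1/0.57) ≈ 7.1612.
y_gold = 7.1612^0.43 ≈ 2.3315, c_gold = y_gold − 0.14·k_gold ≈ 1.3290.
Gain: Δc = 1.3290 − 1.2890 ≈ 0.0400.

Δc ≈ 0.04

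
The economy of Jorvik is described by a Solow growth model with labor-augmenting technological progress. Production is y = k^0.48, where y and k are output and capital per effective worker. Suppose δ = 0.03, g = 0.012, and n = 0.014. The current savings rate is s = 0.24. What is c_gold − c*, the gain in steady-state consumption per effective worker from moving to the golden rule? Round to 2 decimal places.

Break-even investment rate: n + g + δ = 0.014 + 0.012 + 0.03 = 0.056.
Current steady state (s = 0.24): k* = (0.24/0.056)^(1/0.52) ≈ 16.4221, y* = 16.4221^0.48 ≈ 3.8318, c* = (1−0.24)·3.8318 ≈ 2.9122.
At the golden rule the marginal product of capital equals n+g+δ: 0.48·k^(0.48−1) = 0.056. Solving, k_gold = (0.48/0.056)^(1/0.52) ≈ 62.2778.
y_gold = 62.2778^0.48 ≈ 7.2657, c_gold = y_gold − 0.056·k_gold ≈ 3.7782.
Gain: Δc = 3.7782 − 2.9122 ≈ 0.8660.

Δc ≈ 0.87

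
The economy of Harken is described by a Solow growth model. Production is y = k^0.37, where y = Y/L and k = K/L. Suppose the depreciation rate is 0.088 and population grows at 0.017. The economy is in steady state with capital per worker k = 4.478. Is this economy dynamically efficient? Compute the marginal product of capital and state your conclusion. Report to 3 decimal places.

dynamically efficient; MPK ≈ 0.144

The effective depreciation rate is n + δ = 0.017 + 0.088 = 0.105.
MPK = 0.37·k^(0.37−1) = 0.37·4.478^(-0.63) ≈ 0.1439.
MPK > 0.105, so the economy is dynamically efficient (under-saving).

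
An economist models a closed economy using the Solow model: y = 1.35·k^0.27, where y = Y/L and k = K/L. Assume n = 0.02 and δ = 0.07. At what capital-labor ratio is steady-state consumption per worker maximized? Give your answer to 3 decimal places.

Break-even investment rate: n + δ = 0.02 + 0.07 = 0.09.
Setting f'(k) = n+δ gives 0.27·1.35·k^(0.27−1) = 0.09, hence k_gold = (0.27·1.35/0.09)^(1/0.73) ≈ 6.7941.

k_gold ≈ 6.794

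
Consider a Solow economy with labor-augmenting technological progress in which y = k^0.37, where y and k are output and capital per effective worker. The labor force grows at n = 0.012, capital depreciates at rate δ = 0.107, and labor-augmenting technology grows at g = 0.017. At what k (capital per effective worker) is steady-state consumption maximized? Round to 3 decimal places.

k_gold ≈ 4.897

Break-even investment rate: n + g + δ = 0.012 + 0.017 + 0.107 = 0.136.
Golden rule sets MPK = n+g+δ: 0.37·k^(0.37−1) = 0.136, so k_gold = (0.37/0.136)^(1/0.63) ≈ 4.8971.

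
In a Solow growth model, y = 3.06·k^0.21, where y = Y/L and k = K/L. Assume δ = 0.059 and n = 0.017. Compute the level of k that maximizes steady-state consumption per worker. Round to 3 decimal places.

Break-even investment rate: n + δ = 0.017 + 0.059 = 0.076.
Setting f'(k) = n+δ gives 0.21·3.06·k^(0.21−1) = 0.076, hence k_gold = (0.21·3.06/0.076)^(1/0.79) ≈ 14.9135.

k_gold ≈ 14.913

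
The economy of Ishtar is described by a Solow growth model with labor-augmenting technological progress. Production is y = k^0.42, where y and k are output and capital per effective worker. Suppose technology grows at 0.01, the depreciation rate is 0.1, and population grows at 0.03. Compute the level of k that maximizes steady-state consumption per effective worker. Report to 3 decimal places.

n + g + δ = 0.03 + 0.01 + 0.1 = 0.14.
Golden rule sets MPK = n+g+δ: 0.42·k^(0.42−1) = 0.14, so k_gold = (0.42/0.14)^(1/0.58) ≈ 6.6470.

k_gold ≈ 6.647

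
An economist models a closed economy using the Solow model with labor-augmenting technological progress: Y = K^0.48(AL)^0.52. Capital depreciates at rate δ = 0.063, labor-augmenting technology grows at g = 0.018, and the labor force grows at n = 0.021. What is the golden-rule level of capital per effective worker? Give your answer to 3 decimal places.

k_gold ≈ 19.658

Capital per effective worker breaks even when investment replaces (n + g + δ)·k; here n + g + δ = 0.102.
Setting f'(k) = n+g+δ gives 0.48·k^(0.48−1) = 0.102, hence k_gold = (0.48/0.102)^(1/0.52) ≈ 19.6581.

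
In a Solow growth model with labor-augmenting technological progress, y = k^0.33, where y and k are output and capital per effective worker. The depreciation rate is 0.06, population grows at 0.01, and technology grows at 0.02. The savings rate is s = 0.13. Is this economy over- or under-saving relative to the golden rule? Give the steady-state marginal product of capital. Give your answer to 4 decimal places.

The effective depreciation rate is n + g + δ = 0.01 + 0.02 + 0.06 = 0.09.
Steady-state k*: s·k^0.33 = 0.09·k gives k* = (0.13/0.09)^(1/0.67) ≈ 1.7312.
MPK = 0.33·1.7312^(-0.67) ≈ 0.2285.
MPK > n+g+δ = 0.09, so the economy is dynamically efficient (under-saving).

under-saving; MPK ≈ 0.2285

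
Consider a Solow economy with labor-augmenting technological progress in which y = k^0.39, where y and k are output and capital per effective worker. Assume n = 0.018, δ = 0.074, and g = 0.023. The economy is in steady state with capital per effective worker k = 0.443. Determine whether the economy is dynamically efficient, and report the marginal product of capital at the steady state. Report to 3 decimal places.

dynamically efficient; MPK ≈ 0.641

Break-even investment rate: n + g + δ = 0.018 + 0.023 + 0.074 = 0.115.
MPK = 0.39·k^(0.39−1) = 0.39·0.443^(-0.61) ≈ 0.6409.
MPK > 0.115, so the economy is dynamically efficient (under-saving).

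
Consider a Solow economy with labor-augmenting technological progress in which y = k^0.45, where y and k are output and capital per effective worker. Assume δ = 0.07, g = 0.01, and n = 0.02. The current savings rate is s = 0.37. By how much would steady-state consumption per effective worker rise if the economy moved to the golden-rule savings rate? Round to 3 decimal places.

Capital per effective worker breaks even when investment replaces (n + g + δ)·k; here n + g + δ = 0.1.
Current steady state (s = 0.37): k* = (0.37/0.1)^(1/0.55) ≈ 10.7918, y* = 10.7918^0.45 ≈ 2.9167, c* = (1−0.37)·2.9167 ≈ 1.8375.
Setting f'(k) = n+g+δ gives 0.45·k^(0.45−1) = 0.1, hence k_gold = (0.45/0.1)^(1/0.55) ≈ 15.4049.
y_gold = 15.4049^0.45 ≈ 3.4233, c_gold = y_gold − 0.1·k_gold ≈ 1.8828.
Gain: Δc = 1.8828 − 1.8375 ≈ 0.0453.

Δc ≈ 0.045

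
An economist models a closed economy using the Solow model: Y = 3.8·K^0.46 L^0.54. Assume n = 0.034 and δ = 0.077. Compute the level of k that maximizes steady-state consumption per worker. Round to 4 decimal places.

k_gold ≈ 164.8433

Capital per worker breaks even when investment replaces (n + δ)·k; here n + δ = 0.111.
Maximizing c = f(k) − (n+δ)·k gives f'(k) = n+δ, i.e. 0.46·3.8·k^(0.46−1) = 0.111, so k_gold = (0.46·3.8/0.111)^(1/0.54) ≈ 164.8433.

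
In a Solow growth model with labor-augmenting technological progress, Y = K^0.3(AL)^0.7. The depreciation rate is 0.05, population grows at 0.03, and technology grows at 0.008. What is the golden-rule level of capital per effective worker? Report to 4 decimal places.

k_gold ≈ 5.7665

n + g + δ = 0.03 + 0.008 + 0.05 = 0.088.
Setting f'(k) = n+g+δ gives 0.3·k^(0.3−1) = 0.088, hence k_gold = (0.3/0.088)^(1/0.7) ≈ 5.7665.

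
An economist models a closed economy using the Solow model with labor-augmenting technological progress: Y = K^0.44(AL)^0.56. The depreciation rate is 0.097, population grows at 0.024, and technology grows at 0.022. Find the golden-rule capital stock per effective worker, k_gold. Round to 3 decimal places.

Break-even investment rate: n + g + δ = 0.024 + 0.022 + 0.097 = 0.143.
Golden rule sets MPK = n+g+δ: 0.44·k^(0.44−1) = 0.143, so k_gold = (0.44/0.143)^(1/0.56) ≈ 7.4411.

k_gold ≈ 7.441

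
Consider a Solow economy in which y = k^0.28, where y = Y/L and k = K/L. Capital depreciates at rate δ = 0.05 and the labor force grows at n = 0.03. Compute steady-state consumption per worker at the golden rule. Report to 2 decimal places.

n + δ = 0.03 + 0.05 = 0.08.
At the golden rule the marginal product of capital equals n+δ: 0.28·k^(0.28−1) = 0.08. Solving, k_gold = (0.28/0.08)^(1/0.72) ≈ 5.6971.
y_gold = 5.6971^0.28 ≈ 1.6277.
c_gold = y_gold − (n+δ)·k_gold = 1.6277 − 0.08·5.6971 ≈ 1.1720.

c_gold ≈ 1.17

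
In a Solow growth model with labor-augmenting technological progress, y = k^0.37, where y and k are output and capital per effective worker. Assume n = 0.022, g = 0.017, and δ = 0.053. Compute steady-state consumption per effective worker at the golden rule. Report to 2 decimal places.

Capital per effective worker breaks even when investment replaces (n + g + δ)·k; here n + g + δ = 0.092.
At the golden rule the marginal product of capital equals n+g+δ: 0.37·k^(0.37−1) = 0.092. Solving, k_gold = (0.37/0.092)^(1/0.63) ≈ 9.1072.
y_gold = 9.1072^0.37 ≈ 2.2645.
c_gold = y_gold − (n+g+δ)·k_gold = 2.2645 − 0.092·9.1072 ≈ 1.4266.

c_gold ≈ 1.43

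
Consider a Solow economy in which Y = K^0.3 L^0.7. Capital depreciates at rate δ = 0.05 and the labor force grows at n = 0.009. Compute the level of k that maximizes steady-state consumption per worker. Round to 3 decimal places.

The effective depreciation rate is n + δ = 0.009 + 0.05 = 0.059.
At the golden rule the marginal product of capital equals n+δ: 0.3·k^(0.3−1) = 0.059. Solving, k_gold = (0.3/0.059)^(1/0.7) ≈ 10.2084.

k_gold ≈ 10.208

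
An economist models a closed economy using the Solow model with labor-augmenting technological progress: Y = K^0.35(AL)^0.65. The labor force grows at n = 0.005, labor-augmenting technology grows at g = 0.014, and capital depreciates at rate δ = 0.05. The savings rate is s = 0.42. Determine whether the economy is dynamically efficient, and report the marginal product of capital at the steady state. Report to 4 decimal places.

Capital per effective worker breaks even when investment replaces (n + g + δ)·k; here n + g + δ = 0.069.
Steady-state k*: s·k^0.35 = 0.069·k gives k* = (0.42/0.069)^(1/0.65) ≈ 16.0979.
MPK = 0.35·16.0979^(-0.65) ≈ 0.0575.
MPK < n+g+δ = 0.069, so the economy is dynamically inefficient (over-saving).

dynamically inefficient; MPK ≈ 0.0575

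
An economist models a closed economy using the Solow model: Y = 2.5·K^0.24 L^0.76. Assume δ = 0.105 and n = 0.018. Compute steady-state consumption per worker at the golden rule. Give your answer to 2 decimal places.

c_gold ≈ 3.13

The effective depreciation rate is n + δ = 0.018 + 0.105 = 0.123.
At the golden rule the marginal product of capital equals n+δ: 0.24·2.5·k^(0.24−1) = 0.123. Solving, k_gold = (0.24·2.5/0.123)^(1/0.76) ≈ 8.0461.
y_gold = 2.5·8.0461^0.24 ≈ 4.1236.
c_gold = y_gold − (n+δ)·k_gold = 4.1236 − 0.123·8.0461 ≈ 3.1340.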